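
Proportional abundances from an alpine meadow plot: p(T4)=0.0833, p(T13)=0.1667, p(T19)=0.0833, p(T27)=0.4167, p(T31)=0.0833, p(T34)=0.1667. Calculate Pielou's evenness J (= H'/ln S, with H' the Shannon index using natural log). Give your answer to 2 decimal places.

0.88

H' = −Σ pᵢ ln pᵢ = −((-0.2070) + (-0.2987) + (-0.2070) + (-0.3648) + (-0.2070) + (-0.2987)) = 1.5832 (working shown to 4 dp, full precision carried).
With S = 6 species, ln S = 1.7918, so J = 1.5832/1.7918 = 0.8836, i.e. 0.88 to 2 decimal places.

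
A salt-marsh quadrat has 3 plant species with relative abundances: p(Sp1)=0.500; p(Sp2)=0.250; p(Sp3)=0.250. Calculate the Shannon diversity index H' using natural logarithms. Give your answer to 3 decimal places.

Each pᵢ ln pᵢ term (working shown to 5 dp, full precision carried): 0.5×(-0.69315)=-0.34657, 0.25×(-1.38629)=-0.34657, 0.25×(-1.38629)=-0.34657.
Sum = -1.03972, so H' = 1.040.

1.040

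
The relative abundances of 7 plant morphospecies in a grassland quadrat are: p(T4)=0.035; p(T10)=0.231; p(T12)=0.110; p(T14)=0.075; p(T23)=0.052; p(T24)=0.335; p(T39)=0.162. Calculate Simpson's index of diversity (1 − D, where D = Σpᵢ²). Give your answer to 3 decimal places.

D = 0.035² + 0.231² + 0.11² + 0.075² + 0.052² + 0.335² + 0.162² = 0.00123 + 0.05336 + 0.01210 + 0.00562 + 0.00270 + 0.11223 + 0.02624 = 0.21348 (working shown to 5 dp, full precision carried).
So 1 − D = 0.78652, i.e. 0.787 to 3 decimal places.

0.787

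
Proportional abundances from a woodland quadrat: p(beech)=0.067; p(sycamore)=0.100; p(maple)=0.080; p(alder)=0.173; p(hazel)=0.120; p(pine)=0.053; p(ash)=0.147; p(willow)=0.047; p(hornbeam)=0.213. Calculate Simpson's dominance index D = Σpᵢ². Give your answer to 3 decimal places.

0.137

D = 0.067² + 0.1² + 0.08² + 0.173² + 0.12² + 0.053² + 0.147² + 0.047² + 0.213² = 0.00449 + 0.01000 + 0.00640 + 0.02993 + 0.01440 + 0.00281 + 0.02161 + 0.00221 + 0.04537 = 0.13721 (working shown to 5 dp, full precision carried).
To 3 decimal places, D = 0.137.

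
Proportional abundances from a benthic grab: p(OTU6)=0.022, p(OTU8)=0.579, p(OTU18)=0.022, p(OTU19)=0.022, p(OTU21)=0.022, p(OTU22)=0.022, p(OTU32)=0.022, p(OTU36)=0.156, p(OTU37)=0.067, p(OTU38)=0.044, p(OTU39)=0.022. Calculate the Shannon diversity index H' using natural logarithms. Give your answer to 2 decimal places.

1.51

Each pᵢ ln pᵢ term (working shown to 4 dp, full precision carried): 0.022×(-3.8167)=-0.0840, 0.579×(-0.5465)=-0.3164, 0.022×(-3.8167)=-0.0840, 0.022×(-3.8167)=-0.0840, 0.022×(-3.8167)=-0.0840, 0.022×(-3.8167)=-0.0840, 0.022×(-3.8167)=-0.0840, 0.156×(-1.8579)=-0.2898, 0.067×(-2.7031)=-0.1811, 0.044×(-3.1236)=-0.1374, 0.022×(-3.8167)=-0.0840.
Sum = -1.5125, so H' = 1.51.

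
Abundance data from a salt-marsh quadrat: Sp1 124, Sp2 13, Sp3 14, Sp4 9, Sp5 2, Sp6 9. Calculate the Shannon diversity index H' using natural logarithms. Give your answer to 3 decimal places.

0.996

Total N = 124+13+14+9+2+9 = 171, so the proportions are 0.72515, 0.07602, 0.08187, 0.05263, 0.0117, 0.05263 (working shown to 5 dp, full precision carried).
Each pᵢ ln pᵢ term: 0.72515×(-0.32138)=-0.23305, 0.07602×(-2.57671)=-0.19589, 0.08187×(-2.50261)=-0.20489, 0.05263×(-2.94444)=-0.15497, 0.0117×(-4.44852)=-0.05203, 0.05263×(-2.94444)=-0.15497.
Sum = -0.99580, so H' = 0.996.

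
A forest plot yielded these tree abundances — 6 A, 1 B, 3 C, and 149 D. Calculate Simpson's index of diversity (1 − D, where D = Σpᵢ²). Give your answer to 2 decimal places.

Total N = 6+1+3+149 = 159, so the proportions are 0.0377, 0.0063, 0.0189, 0.9371 (working shown to 4 dp, full precision carried).
D = 0.0377² + 0.0063² + 0.0189² + 0.9371² = 0.0014 + 0.0000 + 0.0004 + 0.8782 = 0.8800.
So 1 − D = 0.1200, i.e. 0.12 to 2 decimal places.

0.12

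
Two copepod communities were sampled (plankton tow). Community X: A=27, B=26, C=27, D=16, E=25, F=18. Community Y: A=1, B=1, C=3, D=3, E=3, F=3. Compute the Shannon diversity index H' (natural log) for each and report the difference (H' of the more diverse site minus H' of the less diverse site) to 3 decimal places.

Community X: N=139, proportions 0.19424, 0.18705, 0.19424, 0.11511, 0.17986, 0.1295, giving H' = 1.77227 (working shown to 5 dp, full precision carried).
Community Y: N=14, proportions 0.07143, 0.07143, 0.21429, 0.21429, 0.21429, 0.21429, giving H' = 1.69739.
Difference = |1.77227 − 1.69739| = 0.07488, i.e. 0.075 to 3 decimal places.

0.075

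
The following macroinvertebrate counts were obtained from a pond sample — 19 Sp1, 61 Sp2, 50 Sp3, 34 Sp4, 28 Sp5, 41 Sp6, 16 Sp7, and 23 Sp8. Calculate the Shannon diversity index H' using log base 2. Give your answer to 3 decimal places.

2.867

Total N = 19+61+50+34+28+41+16+23 = 272, so the proportions are 0.06985, 0.22426, 0.18382, 0.125, 0.10294, 0.15074, 0.05882, 0.08456 (working shown to 5 dp, full precision carried).
Each pᵢ log₂ pᵢ term: 0.06985×(-3.83954)=-0.26820, 0.22426×(-2.15673)=-0.48368, 0.18382×(-2.44361)=-0.44919, 0.125×(-3.00000)=-0.37500, 0.10294×(-3.28011)=-0.33766, 0.15074×(-2.72991)=-0.41149, 0.05882×(-4.08746)=-0.24044, 0.08456×(-3.56390)=-0.30136.
Sum = -2.86702, so H' = 2.867.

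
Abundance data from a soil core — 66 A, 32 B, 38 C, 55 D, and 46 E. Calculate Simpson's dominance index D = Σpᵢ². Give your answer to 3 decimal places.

Total N = 66+32+38+55+46 = 237, so the proportions are 0.27848, 0.13502, 0.16034, 0.23207, 0.19409 (working shown to 5 dp, full precision carried).
D = 0.27848² + 0.13502² + 0.16034² + 0.23207² + 0.19409² = 0.07755 + 0.01823 + 0.02571 + 0.05386 + 0.03767 = 0.21302.
To 3 decimal places, D = 0.213.

0.213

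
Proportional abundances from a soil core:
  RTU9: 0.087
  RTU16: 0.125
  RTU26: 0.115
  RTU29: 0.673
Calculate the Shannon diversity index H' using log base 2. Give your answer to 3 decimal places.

1.425

Each pᵢ log₂ pᵢ term (working shown to 5 dp, full precision carried): 0.087×(-3.52284)=-0.30649, 0.125×(-3.00000)=-0.37500, 0.115×(-3.12029)=-0.35883, 0.673×(-0.57132)=-0.38450.
Sum = -1.42482, so H' = 1.425.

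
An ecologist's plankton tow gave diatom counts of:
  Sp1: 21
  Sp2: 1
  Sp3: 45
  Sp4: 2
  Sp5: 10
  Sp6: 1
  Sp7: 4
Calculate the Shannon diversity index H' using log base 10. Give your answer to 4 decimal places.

0.5532

Total N = 21+1+45+2+10+1+4 = 84, so the proportions are 0.25, 0.011905, 0.535714, 0.02381, 0.119048, 0.011905, 0.047619 (working shown to 6 dp, full precision carried).
Each pᵢ log₁₀ pᵢ term: 0.25×(-0.602060)=-0.150515, 0.011905×(-1.924279)=-0.022908, 0.535714×(-0.271067)=-0.145214, 0.02381×(-1.623249)=-0.038649, 0.119048×(-0.924279)=-0.110033, 0.011905×(-1.924279)=-0.022908, 0.047619×(-1.322219)=-0.062963.
Sum = -0.553190, so H' = 0.5532.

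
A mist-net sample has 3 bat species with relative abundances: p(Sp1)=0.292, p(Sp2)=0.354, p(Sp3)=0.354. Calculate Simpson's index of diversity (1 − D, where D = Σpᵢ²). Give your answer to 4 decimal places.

0.6641

D = 0.292² + 0.354² + 0.354² = 0.085264 + 0.125316 + 0.125316 = 0.335896 (working shown to 6 dp, full precision carried).
So 1 − D = 0.664104, i.e. 0.6641 to 4 decimal places.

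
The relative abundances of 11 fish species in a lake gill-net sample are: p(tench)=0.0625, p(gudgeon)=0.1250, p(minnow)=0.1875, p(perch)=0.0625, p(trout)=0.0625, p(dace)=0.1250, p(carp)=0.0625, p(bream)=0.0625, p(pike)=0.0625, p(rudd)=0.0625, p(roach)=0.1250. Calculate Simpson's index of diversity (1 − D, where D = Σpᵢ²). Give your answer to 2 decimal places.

D = 0.0625² + 0.125² + 0.1875² + 0.0625² + 0.0625² + 0.125² + 0.0625² + 0.0625² + 0.0625² + 0.0625² + 0.125² = 0.0039 + 0.0156 + 0.0352 + 0.0039 + 0.0039 + 0.0156 + 0.0039 + 0.0039 + 0.0039 + 0.0039 + 0.0156 = 0.1094 (working shown to 4 dp, full precision carried).
So 1 − D = 0.8906, i.e. 0.89 to 2 decimal places.

0.89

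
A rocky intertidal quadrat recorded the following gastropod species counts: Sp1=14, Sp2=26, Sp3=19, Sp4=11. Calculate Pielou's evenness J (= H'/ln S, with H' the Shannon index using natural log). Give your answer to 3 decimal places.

Total N = 14+26+19+11 = 70, so the proportions are 0.2, 0.37143, 0.27143, 0.15714 (working shown to 5 dp, full precision carried).
H' = −Σ pᵢ ln pᵢ = −((-0.32189) + (-0.36786) + (-0.35396) + (-0.29081)) = 1.33452.
With S = 4 species, ln S = 1.38629, so J = 1.33452/1.38629 = 0.96265, i.e. 0.963 to 3 decimal places.

0.963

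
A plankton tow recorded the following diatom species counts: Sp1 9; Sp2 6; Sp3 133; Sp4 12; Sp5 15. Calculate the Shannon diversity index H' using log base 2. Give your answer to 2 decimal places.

1.26

Total N = 9+6+133+12+15 = 175, so the proportions are 0.0514, 0.0343, 0.76, 0.0686, 0.0857 (working shown to 4 dp, full precision carried).
Each pᵢ log₂ pᵢ term: 0.0514×(-4.2813)=-0.2202, 0.0343×(-4.8662)=-0.1668, 0.76×(-0.3959)=-0.3009, 0.0686×(-3.8662)=-0.2651, 0.0857×(-3.5443)=-0.3038.
Sum = -1.2568, so H' = 1.26.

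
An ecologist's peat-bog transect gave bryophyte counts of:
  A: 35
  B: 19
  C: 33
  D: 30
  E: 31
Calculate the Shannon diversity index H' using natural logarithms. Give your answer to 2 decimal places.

1.59

Total N = 35+19+33+30+31 = 148, so the proportions are 0.2365, 0.1284, 0.223, 0.2027, 0.2095 (working shown to 4 dp, full precision carried).
Each pᵢ ln pᵢ term: 0.2365×(-1.4419)=-0.3410, 0.1284×(-2.0528)=-0.2635, 0.223×(-1.5007)=-0.3346, 0.2027×(-1.5960)=-0.3235, 0.2095×(-1.5632)=-0.3274.
Sum = -1.5901, so H' = 1.59.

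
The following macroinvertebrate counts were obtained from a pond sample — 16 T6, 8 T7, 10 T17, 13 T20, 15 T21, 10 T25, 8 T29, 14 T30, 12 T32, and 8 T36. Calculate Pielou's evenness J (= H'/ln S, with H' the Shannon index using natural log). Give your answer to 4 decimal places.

0.9862

Total N = 16+8+10+13+15+10+8+14+12+8 = 114, so the proportions are 0.140351, 0.070175, 0.087719, 0.114035, 0.131579, 0.087719, 0.070175, 0.122807, 0.105263, 0.070175 (working shown to 6 dp, full precision carried).
H' = −Σ pᵢ ln pᵢ = −((-0.275594) + (-0.186439) + (-0.213475) + (-0.247599) + (-0.266862) + (-0.213475) + (-0.186439) + (-0.257544) + (-0.236978) + (-0.186439)) = 2.270843.
With S = 10 species, ln S = 2.302585, so J = 2.270843/2.302585 = 0.986215, i.e. 0.9862 to 4 decimal places.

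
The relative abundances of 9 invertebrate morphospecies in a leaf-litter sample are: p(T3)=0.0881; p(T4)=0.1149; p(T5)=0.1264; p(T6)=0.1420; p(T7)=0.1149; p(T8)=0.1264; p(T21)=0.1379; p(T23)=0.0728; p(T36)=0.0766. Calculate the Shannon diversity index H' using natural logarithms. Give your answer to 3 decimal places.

2.172

Each pᵢ ln pᵢ term (working shown to 5 dp, full precision carried): 0.0881×(-2.42928)=-0.21402, 0.1149×(-2.16369)=-0.24861, 0.1264×(-2.06830)=-0.26143, 0.142×(-1.95193)=-0.27717, 0.1149×(-2.16369)=-0.24861, 0.1264×(-2.06830)=-0.26143, 0.1379×(-1.98123)=-0.27321, 0.0728×(-2.62004)=-0.19074, 0.0766×(-2.56916)=-0.19680.
Sum = -2.17203, so H' = 2.172.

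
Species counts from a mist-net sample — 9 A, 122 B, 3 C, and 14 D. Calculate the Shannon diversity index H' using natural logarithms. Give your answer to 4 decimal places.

Total N = 9+122+3+14 = 148, so the proportions are 0.060811, 0.824324, 0.02027, 0.094595 (working shown to 6 dp, full precision carried).
Each pᵢ ln pᵢ term: 0.060811×(-2.799988)=-0.170270, 0.824324×(-0.193191)=-0.159252, 0.02027×(-3.898600)=-0.079026, 0.094595×(-2.358155)=-0.223069.
Sum = -0.631616, so H' = 0.6316.

0.6316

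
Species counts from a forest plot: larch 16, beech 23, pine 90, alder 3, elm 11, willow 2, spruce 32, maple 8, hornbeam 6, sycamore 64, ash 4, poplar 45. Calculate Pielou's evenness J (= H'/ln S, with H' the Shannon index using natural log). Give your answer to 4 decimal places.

0.7998

Total N = 16+23+90+3+11+2+32+8+6+64+4+45 = 304, so the proportions are 0.052632, 0.075658, 0.296053, 0.009868, 0.036184, 0.006579, 0.105263, 0.026316, 0.019737, 0.210526, 0.013158, 0.148026 (working shown to 6 dp, full precision carried).
H' = −Σ pᵢ ln pᵢ = −((-0.154970) + (-0.195313) + (-0.360361) + (-0.045576) + (-0.120100) + (-0.033052) + (-0.236978) + (-0.095726) + (-0.077472) + (-0.328030) + (-0.056983) + (-0.282784)) = 1.987348.
With S = 12 species, ln S = 2.484907, so J = 1.987348/2.484907 = 0.799767, i.e. 0.7998 to 4 decimal places.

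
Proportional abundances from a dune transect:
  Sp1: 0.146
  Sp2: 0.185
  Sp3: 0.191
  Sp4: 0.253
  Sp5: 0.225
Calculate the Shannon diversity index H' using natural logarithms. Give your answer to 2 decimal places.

1.59

Each pᵢ ln pᵢ term (working shown to 4 dp, full precision carried): 0.146×(-1.9241)=-0.2809, 0.185×(-1.6874)=-0.3122, 0.191×(-1.6555)=-0.3162, 0.253×(-1.3744)=-0.3477, 0.225×(-1.4917)=-0.3356.
Sum = -1.5926, so H' = 1.59.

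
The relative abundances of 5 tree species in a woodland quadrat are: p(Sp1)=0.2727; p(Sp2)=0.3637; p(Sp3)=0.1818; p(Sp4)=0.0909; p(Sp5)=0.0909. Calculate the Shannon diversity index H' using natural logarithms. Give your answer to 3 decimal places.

Each pᵢ ln pᵢ term (working shown to 5 dp, full precision carried): 0.2727×(-1.29938)=-0.35434, 0.3637×(-1.01143)=-0.36786, 0.1818×(-1.70485)=-0.30994, 0.0909×(-2.39800)=-0.21798, 0.0909×(-2.39800)=-0.21798.
Sum = -1.46809, so H' = 1.468.

1.468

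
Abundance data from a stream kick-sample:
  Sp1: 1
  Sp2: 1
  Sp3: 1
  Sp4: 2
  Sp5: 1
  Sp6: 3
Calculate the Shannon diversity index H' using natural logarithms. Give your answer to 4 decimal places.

Total N = 1+1+1+2+1+3 = 9, so the proportions are 0.111111, 0.111111, 0.111111, 0.222222, 0.111111, 0.333333 (working shown to 6 dp, full precision carried).
Each pᵢ ln pᵢ term: 0.111111×(-2.197225)=-0.244136, 0.111111×(-2.197225)=-0.244136, 0.111111×(-2.197225)=-0.244136, 0.222222×(-1.504077)=-0.334239, 0.111111×(-2.197225)=-0.244136, 0.333333×(-1.098612)=-0.366204.
Sum = -1.676988, so H' = 1.6770.

1.6770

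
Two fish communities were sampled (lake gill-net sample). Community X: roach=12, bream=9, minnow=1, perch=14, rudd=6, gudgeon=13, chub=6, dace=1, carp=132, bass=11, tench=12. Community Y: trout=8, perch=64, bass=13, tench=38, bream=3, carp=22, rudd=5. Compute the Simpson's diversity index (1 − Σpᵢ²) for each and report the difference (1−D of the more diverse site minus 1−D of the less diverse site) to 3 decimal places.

Community X: N=217, proportions 0.0553, 0.04147, 0.00461, 0.06452, 0.02765, 0.05991, 0.02765, 0.00461, 0.60829, 0.05069, 0.0553, giving 1−D = 0.61025 (working shown to 5 dp, full precision carried).
Community Y: N=153, proportions 0.05229, 0.4183, 0.08497, 0.24837, 0.01961, 0.14379, 0.03268, giving 1−D = 0.73126.
Difference = |0.61025 − 0.73126| = 0.12101, i.e. 0.121 to 3 decimal places.

0.121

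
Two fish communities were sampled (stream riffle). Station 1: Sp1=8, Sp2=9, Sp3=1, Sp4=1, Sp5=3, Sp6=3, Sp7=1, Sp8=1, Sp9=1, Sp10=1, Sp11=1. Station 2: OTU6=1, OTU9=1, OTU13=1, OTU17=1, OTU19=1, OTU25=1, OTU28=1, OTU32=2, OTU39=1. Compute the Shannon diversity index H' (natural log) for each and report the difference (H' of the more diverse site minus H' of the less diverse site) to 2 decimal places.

Station 1: N=30, proportions 0.2667, 0.3, 0.0333, 0.0333, 0.1, 0.1, 0.0333, 0.0333, 0.0333, 0.0333, 0.0333, giving H' = 1.9678 (working shown to 4 dp, full precision carried).
Station 2: N=10, proportions 0.1, 0.1, 0.1, 0.1, 0.1, 0.1, 0.1, 0.2, 0.1, giving H' = 2.1640.
Difference = |1.9678 − 2.1640| = 0.1962, i.e. 0.20 to 2 decimal places.

0.20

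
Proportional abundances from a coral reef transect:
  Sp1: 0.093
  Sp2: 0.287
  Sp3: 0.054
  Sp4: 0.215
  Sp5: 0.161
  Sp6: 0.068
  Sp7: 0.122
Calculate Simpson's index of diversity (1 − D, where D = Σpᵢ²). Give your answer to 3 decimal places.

D = 0.093² + 0.287² + 0.054² + 0.215² + 0.161² + 0.068² + 0.122² = 0.00865 + 0.08237 + 0.00292 + 0.04622 + 0.02592 + 0.00462 + 0.01488 = 0.18559 (working shown to 5 dp, full precision carried).
So 1 − D = 0.81441, i.e. 0.814 to 3 decimal places.

0.814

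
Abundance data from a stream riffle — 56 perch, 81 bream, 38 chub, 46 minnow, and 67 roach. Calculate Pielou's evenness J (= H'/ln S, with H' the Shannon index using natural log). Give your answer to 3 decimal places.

0.978

Total N = 56+81+38+46+67 = 288, so the proportions are 0.19444, 0.28125, 0.13194, 0.15972, 0.23264 (working shown to 5 dp, full precision carried).
H' = −Σ pᵢ ln pᵢ = −((-0.31842) + (-0.35677) + (-0.26724) + (-0.29298) + (-0.33925)) = 1.57466.
With S = 5 species, ln S = 1.60944, so J = 1.57466/1.60944 = 0.97839, i.e. 0.978 to 3 decimal places.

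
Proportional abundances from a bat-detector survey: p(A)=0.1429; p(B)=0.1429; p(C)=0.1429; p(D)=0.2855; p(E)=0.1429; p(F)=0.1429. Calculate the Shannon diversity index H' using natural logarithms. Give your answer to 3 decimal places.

Each pᵢ ln pᵢ term (working shown to 5 dp, full precision carried): 0.1429×(-1.94561)=-0.27803, 0.1429×(-1.94561)=-0.27803, 0.1429×(-1.94561)=-0.27803, 0.2855×(-1.25351)=-0.35788, 0.1429×(-1.94561)=-0.27803, 0.1429×(-1.94561)=-0.27803.
Sum = -1.74802, so H' = 1.748.

1.748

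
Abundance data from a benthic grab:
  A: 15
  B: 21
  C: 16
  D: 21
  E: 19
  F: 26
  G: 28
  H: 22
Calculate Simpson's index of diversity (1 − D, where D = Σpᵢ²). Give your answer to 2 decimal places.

0.87

Total N = 15+21+16+21+19+26+28+22 = 168, so the proportions are 0.0893, 0.125, 0.0952, 0.125, 0.1131, 0.1548, 0.1667, 0.131 (working shown to 4 dp, full precision carried).
D = 0.0893² + 0.125² + 0.0952² + 0.125² + 0.1131² + 0.1548² + 0.1667² + 0.131² = 0.0080 + 0.0156 + 0.0091 + 0.0156 + 0.0128 + 0.0240 + 0.0278 + 0.0171 = 0.1300.
So 1 − D = 0.8700, i.e. 0.87 to 2 decimal places.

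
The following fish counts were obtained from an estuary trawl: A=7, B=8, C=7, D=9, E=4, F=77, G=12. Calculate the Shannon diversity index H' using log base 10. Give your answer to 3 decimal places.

0.575

Total N = 7+8+7+9+4+77+12 = 124, so the proportions are 0.05645, 0.06452, 0.05645, 0.07258, 0.03226, 0.62097, 0.09677 (working shown to 5 dp, full precision carried).
Each pᵢ log₁₀ pᵢ term: 0.05645×(-1.24832)=-0.07047, 0.06452×(-1.19033)=-0.07680, 0.05645×(-1.24832)=-0.07047, 0.07258×(-1.13918)=-0.08268, 0.03226×(-1.49136)=-0.04811, 0.62097×(-0.20693)=-0.12850, 0.09677×(-1.01424)=-0.09815.
Sum = -0.57518, so H' = 0.575.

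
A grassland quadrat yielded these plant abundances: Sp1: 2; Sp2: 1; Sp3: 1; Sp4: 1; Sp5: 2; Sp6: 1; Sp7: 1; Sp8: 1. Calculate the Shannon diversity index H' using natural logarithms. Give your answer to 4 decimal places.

2.0253

Total N = 2+1+1+1+2+1+1+1 = 10, so the proportions are 0.2, 0.1, 0.1, 0.1, 0.2, 0.1, 0.1, 0.1 (working shown to 6 dp, full precision carried).
Each pᵢ ln pᵢ term: 0.2×(-1.609438)=-0.321888, 0.1×(-2.302585)=-0.230259, 0.1×(-2.302585)=-0.230259, 0.1×(-2.302585)=-0.230259, 0.2×(-1.609438)=-0.321888, 0.1×(-2.302585)=-0.230259, 0.1×(-2.302585)=-0.230259, 0.1×(-2.302585)=-0.230259.
Sum = -2.025326, so H' = 2.0253.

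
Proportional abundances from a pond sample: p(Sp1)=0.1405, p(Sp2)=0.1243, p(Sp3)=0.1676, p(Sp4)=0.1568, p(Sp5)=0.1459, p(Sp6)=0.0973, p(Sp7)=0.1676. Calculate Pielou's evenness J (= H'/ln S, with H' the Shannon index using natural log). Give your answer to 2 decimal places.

0.99

H' = −Σ pᵢ ln pᵢ = −((-0.2757) + (-0.2592) + (-0.2994) + (-0.2905) + (-0.2808) + (-0.2267) + (-0.2994)) = 1.9317 (working shown to 4 dp, full precision carried).
With S = 7 species, ln S = 1.9459, so J = 1.9317/1.9459 = 0.9927, i.e. 0.99 to 2 decimal places.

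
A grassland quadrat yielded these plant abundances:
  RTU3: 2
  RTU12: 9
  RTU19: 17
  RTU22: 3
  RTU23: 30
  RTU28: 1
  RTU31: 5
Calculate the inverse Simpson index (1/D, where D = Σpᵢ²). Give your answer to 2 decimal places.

3.43

Total N = 2+9+17+3+30+1+5 = 67, so the proportions are 0.029851, 0.134328, 0.253731, 0.044776, 0.447761, 0.014925, 0.074627 (working shown to 6 dp, full precision carried).
D = 0.029851² + 0.134328² + 0.253731² + 0.044776² + 0.447761² + 0.014925² + 0.074627² = 0.000891 + 0.018044 + 0.064380 + 0.002005 + 0.200490 + 0.000223 + 0.005569 = 0.291602.
So 1/D = 3.4293, i.e. 3.43 to 2 decimal places.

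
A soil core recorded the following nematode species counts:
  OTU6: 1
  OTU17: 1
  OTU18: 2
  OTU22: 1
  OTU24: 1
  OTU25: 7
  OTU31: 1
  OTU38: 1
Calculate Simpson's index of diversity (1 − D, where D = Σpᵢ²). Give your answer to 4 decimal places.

0.7378

Total N = 1+1+2+1+1+7+1+1 = 15, so the proportions are 0.066667, 0.066667, 0.133333, 0.066667, 0.066667, 0.466667, 0.066667, 0.066667 (working shown to 6 dp, full precision carried).
D = 0.066667² + 0.066667² + 0.133333² + 0.066667² + 0.066667² + 0.466667² + 0.066667² + 0.066667² = 0.004444 + 0.004444 + 0.017778 + 0.004444 + 0.004444 + 0.217778 + 0.004444 + 0.004444 = 0.262222.
So 1 − D = 0.737778, i.e. 0.7378 to 4 decimal places.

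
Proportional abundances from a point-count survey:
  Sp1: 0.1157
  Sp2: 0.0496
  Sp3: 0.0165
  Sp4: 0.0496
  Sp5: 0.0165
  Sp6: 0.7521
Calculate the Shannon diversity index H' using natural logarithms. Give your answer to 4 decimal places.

0.8972

Each pᵢ ln pᵢ term (working shown to 6 dp, full precision carried): 0.1157×(-2.156755)=-0.249537, 0.0496×(-3.003764)=-0.148987, 0.0165×(-4.104395)=-0.067723, 0.0496×(-3.003764)=-0.148987, 0.0165×(-4.104395)=-0.067723, 0.7521×(-0.284886)=-0.214263.
Sum = -0.897218, so H' = 0.8972.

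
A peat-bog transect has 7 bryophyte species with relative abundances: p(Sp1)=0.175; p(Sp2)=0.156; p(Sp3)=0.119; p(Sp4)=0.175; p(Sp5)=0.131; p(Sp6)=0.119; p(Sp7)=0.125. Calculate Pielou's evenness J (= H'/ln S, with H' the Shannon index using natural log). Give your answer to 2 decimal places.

H' = −Σ pᵢ ln pᵢ = −((-0.3050) + (-0.2898) + (-0.2533) + (-0.3050) + (-0.2663) + (-0.2533) + (-0.2599)) = 1.9327 (working shown to 4 dp, full precision carried).
With S = 7 species, ln S = 1.9459, so J = 1.9327/1.9459 = 0.9932, i.e. 0.99 to 2 decimal places.

0.99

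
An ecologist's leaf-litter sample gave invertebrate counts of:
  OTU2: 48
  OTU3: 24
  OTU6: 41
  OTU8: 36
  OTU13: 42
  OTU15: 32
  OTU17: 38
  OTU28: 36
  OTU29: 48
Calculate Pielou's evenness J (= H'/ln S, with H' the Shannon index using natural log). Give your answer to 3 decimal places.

Total N = 48+24+41+36+42+32+38+36+48 = 345, so the proportions are 0.13913, 0.06957, 0.11884, 0.10435, 0.12174, 0.09275, 0.11014, 0.10435, 0.13913 (working shown to 5 dp, full precision carried).
H' = −Σ pᵢ ln pᵢ = −((-0.27441) + (-0.18543) + (-0.25313) + (-0.23583) + (-0.25637) + (-0.22055) + (-0.24298) + (-0.23583) + (-0.27441)) = 2.17893.
With S = 9 species, ln S = 2.19722, so J = 2.17893/2.19722 = 0.99167, i.e. 0.992 to 3 decimal places.

0.992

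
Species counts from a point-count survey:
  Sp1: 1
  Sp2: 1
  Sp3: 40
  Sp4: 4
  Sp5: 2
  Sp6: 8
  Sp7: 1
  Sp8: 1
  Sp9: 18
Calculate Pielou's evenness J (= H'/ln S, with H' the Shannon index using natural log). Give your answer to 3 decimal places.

0.635

Total N = 1+1+40+4+2+8+1+1+18 = 76, so the proportions are 0.01316, 0.01316, 0.52632, 0.05263, 0.02632, 0.10526, 0.01316, 0.01316, 0.23684 (working shown to 5 dp, full precision carried).
H' = −Σ pᵢ ln pᵢ = −((-0.05698) + (-0.05698) + (-0.33782) + (-0.15497) + (-0.09573) + (-0.23698) + (-0.05698) + (-0.05698) + (-0.34114)) = 1.39456.
With S = 9 species, ln S = 2.19722, so J = 1.39456/2.19722 = 0.63469, i.e. 0.635 to 3 decimal places.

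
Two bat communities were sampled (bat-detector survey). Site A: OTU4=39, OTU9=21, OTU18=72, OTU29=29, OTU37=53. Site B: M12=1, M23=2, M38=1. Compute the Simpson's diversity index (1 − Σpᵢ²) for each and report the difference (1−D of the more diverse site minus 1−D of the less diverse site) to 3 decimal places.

Site A: N=214, proportions 0.18224, 0.09813, 0.33645, 0.13551, 0.24766, giving 1−D = 0.76426 (working shown to 5 dp, full precision carried).
Site B: N=4, proportions 0.25, 0.5, 0.25, giving 1−D = 0.62500.
Difference = |0.76426 − 0.62500| = 0.13926, i.e. 0.139 to 3 decimal places.

0.139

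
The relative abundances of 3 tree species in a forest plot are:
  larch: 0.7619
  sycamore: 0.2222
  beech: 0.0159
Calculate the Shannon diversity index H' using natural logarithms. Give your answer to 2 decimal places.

Each pᵢ ln pᵢ term (working shown to 4 dp, full precision carried): 0.7619×(-0.2719)=-0.2072, 0.2222×(-1.5042)=-0.3342, 0.0159×(-4.1414)=-0.0658.
Sum = -0.6073, so H' = 0.61.

0.61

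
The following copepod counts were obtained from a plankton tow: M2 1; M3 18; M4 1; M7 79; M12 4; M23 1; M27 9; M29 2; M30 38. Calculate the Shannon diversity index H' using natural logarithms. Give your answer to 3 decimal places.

Total N = 1+18+1+79+4+1+9+2+38 = 153, so the proportions are 0.00654, 0.11765, 0.00654, 0.51634, 0.02614, 0.00654, 0.05882, 0.01307, 0.24837 (working shown to 5 dp, full precision carried).
Each pᵢ ln pᵢ term: 0.00654×(-5.03044)=-0.03288, 0.11765×(-2.14007)=-0.25177, 0.00654×(-5.03044)=-0.03288, 0.51634×(-0.66099)=-0.34130, 0.02614×(-3.64414)=-0.09527, 0.00654×(-5.03044)=-0.03288, 0.05882×(-2.83321)=-0.16666, 0.01307×(-4.33729)=-0.05670, 0.24837×(-1.39285)=-0.34594.
Sum = -1.35627, so H' = 1.356.

1.356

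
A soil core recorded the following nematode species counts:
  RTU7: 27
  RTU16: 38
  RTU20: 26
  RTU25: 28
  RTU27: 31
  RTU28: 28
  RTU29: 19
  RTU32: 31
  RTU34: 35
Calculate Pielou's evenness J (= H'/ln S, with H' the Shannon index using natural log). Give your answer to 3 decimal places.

0.993

Total N = 27+38+26+28+31+28+19+31+35 = 263, so the proportions are 0.10266, 0.14449, 0.09886, 0.10646, 0.11787, 0.10646, 0.07224, 0.11787, 0.13308 (working shown to 5 dp, full precision carried).
H' = −Σ pᵢ ln pᵢ = −((-0.23369) + (-0.27952) + (-0.22877) + (-0.23847) + (-0.25203) + (-0.23847) + (-0.18983) + (-0.25203) + (-0.26840)) = 2.18121.
With S = 9 species, ln S = 2.19722, so J = 2.18121/2.19722 = 0.99271, i.e. 0.993 to 3 decimal places.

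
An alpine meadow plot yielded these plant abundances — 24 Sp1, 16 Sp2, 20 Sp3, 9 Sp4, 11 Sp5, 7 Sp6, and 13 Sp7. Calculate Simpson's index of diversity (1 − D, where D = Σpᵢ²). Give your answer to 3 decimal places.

Total N = 24+16+20+9+11+7+13 = 100, so the proportions are 0.24, 0.16, 0.2, 0.09, 0.11, 0.07, 0.13 (working shown to 5 dp, full precision carried).
D = 0.24² + 0.16² + 0.2² + 0.09² + 0.11² + 0.07² + 0.13² = 0.05760 + 0.02560 + 0.04000 + 0.00810 + 0.01210 + 0.00490 + 0.01690 = 0.16520.
So 1 − D = 0.83480, i.e. 0.835 to 3 decimal places.

0.835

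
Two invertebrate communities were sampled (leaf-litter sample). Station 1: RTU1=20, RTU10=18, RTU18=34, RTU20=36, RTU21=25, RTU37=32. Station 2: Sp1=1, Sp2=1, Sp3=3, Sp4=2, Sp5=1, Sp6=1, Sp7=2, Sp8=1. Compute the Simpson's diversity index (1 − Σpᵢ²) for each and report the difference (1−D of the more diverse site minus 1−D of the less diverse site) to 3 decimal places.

Station 1: N=165, proportions 0.12121, 0.10909, 0.20606, 0.21818, 0.15152, 0.19394, giving 1−D = 0.82277 (working shown to 5 dp, full precision carried).
Station 2: N=12, proportions 0.08333, 0.08333, 0.25, 0.16667, 0.08333, 0.08333, 0.16667, 0.08333, giving 1−D = 0.84722.
Difference = |0.82277 − 0.84722| = 0.02445, i.e. 0.024 to 3 decimal places.

0.024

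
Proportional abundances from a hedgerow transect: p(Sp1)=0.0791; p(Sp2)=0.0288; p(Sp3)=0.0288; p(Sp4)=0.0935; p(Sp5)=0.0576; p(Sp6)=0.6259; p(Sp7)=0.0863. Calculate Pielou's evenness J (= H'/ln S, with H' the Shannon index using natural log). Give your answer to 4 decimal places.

H' = −Σ pᵢ ln pᵢ = −((-0.200680) + (-0.102165) + (-0.102165) + (-0.221576) + (-0.164404) + (-0.293275) + (-0.211429)) = 1.295692 (working shown to 6 dp, full precision carried).
With S = 7 species, ln S = 1.945910, so J = 1.295692/1.945910 = 0.665854, i.e. 0.6659 to 4 decimal places.

0.6659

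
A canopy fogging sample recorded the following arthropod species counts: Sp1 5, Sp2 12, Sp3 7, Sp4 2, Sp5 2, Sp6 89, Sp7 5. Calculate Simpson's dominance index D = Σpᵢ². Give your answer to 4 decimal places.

Total N = 5+12+7+2+2+89+5 = 122, so the proportions are 0.040984, 0.098361, 0.057377, 0.016393, 0.016393, 0.729508, 0.040984 (working shown to 6 dp, full precision carried).
D = 0.040984² + 0.098361² + 0.057377² + 0.016393² + 0.016393² + 0.729508² + 0.040984² = 0.001680 + 0.009675 + 0.003292 + 0.000269 + 0.000269 + 0.532182 + 0.001680 = 0.549046.
To 4 decimal places, D = 0.5490.

0.5490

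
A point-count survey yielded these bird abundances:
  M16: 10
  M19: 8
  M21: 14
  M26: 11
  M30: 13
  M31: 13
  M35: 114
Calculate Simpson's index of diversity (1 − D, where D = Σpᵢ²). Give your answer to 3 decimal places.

0.587

Total N = 10+8+14+11+13+13+114 = 183, so the proportions are 0.05464, 0.04372, 0.0765, 0.06011, 0.07104, 0.07104, 0.62295 (working shown to 5 dp, full precision carried).
D = 0.05464² + 0.04372² + 0.0765² + 0.06011² + 0.07104² + 0.07104² + 0.62295² = 0.00299 + 0.00191 + 0.00585 + 0.00361 + 0.00505 + 0.00505 + 0.38807 = 0.41252.
So 1 − D = 0.58748, i.e. 0.587 to 3 decimal places.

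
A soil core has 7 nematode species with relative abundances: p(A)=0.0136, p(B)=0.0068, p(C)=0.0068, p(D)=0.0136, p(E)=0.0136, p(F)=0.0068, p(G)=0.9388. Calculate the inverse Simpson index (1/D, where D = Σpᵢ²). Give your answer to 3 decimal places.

D = 0.0136² + 0.0068² + 0.0068² + 0.0136² + 0.0136² + 0.0068² + 0.9388² = 0.000185 + 0.000046 + 0.000046 + 0.000185 + 0.000185 + 0.000046 + 0.881345 = 0.882039 (working shown to 6 dp, full precision carried).
So 1/D = 1.13374, i.e. 1.134 to 3 decimal places.

1.134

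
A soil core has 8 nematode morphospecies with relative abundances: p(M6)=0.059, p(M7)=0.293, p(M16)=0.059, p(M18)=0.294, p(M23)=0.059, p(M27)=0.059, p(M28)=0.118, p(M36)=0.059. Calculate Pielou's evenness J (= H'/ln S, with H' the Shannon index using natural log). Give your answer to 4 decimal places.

0.8688

H' = −Σ pᵢ ln pᵢ = −((-0.166983) + (-0.359682) + (-0.166983) + (-0.359908) + (-0.166983) + (-0.166983) + (-0.252174) + (-0.166983)) = 1.806678 (working shown to 6 dp, full precision carried).
With S = 8 species, ln S = 2.079442, so J = 1.806678/2.079442 = 0.868828, i.e. 0.8688 to 4 decimal places.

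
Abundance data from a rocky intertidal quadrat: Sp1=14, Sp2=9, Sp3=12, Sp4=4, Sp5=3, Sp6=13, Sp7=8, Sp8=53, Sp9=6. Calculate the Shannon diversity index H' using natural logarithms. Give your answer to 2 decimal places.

Total N = 14+9+12+4+3+13+8+53+6 = 122, so the proportions are 0.1148, 0.0738, 0.0984, 0.0328, 0.0246, 0.1066, 0.0656, 0.4344, 0.0492 (working shown to 4 dp, full precision carried).
Each pᵢ ln pᵢ term: 0.1148×(-2.1650)=-0.2484, 0.0738×(-2.6068)=-0.1923, 0.0984×(-2.3191)=-0.2281, 0.0328×(-3.4177)=-0.1121, 0.0246×(-3.7054)=-0.0911, 0.1066×(-2.2391)=-0.2386, 0.0656×(-2.7246)=-0.1787, 0.4344×(-0.8337)=-0.3622, 0.0492×(-3.0123)=-0.1481.
Sum = -1.7996, so H' = 1.80.

1.80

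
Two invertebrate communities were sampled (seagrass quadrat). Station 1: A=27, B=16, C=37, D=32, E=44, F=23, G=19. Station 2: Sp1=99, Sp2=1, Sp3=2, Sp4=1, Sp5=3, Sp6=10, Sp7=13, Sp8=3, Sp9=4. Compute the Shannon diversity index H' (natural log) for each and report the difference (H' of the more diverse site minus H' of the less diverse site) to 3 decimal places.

0.838

Station 1: N=198, proportions 0.13636, 0.08081, 0.18687, 0.16162, 0.22222, 0.11616, 0.09596, giving H' = 1.89220 (working shown to 5 dp, full precision carried).
Station 2: N=136, proportions 0.72794, 0.00735, 0.01471, 0.00735, 0.02206, 0.07353, 0.09559, 0.02206, 0.02941, giving H' = 1.05376.
Difference = |1.89220 − 1.05376| = 0.83844, i.e. 0.838 to 3 decimal places.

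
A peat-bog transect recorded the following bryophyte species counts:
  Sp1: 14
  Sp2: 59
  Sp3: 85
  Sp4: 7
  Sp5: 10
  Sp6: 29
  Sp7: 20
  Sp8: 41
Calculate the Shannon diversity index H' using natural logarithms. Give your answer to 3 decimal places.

1.800

Total N = 14+59+85+7+10+29+20+41 = 265, so the proportions are 0.05283, 0.22264, 0.32075, 0.02642, 0.03774, 0.10943, 0.07547, 0.15472 (working shown to 5 dp, full precision carried).
Each pᵢ ln pᵢ term: 0.05283×(-2.94067)=-0.15536, 0.22264×(-1.50219)=-0.33445, 0.32075×(-1.13708)=-0.36472, 0.02642×(-3.63382)=-0.09599, 0.03774×(-3.27714)=-0.12367, 0.10943×(-2.21243)=-0.24212, 0.07547×(-2.58400)=-0.19502, 0.15472×(-1.86616)=-0.28873.
Sum = -1.80004, so H' = 1.800.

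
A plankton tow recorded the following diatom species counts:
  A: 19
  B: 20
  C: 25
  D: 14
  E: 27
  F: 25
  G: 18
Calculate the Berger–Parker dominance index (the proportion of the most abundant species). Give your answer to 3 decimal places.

0.182

Total N = 19+20+25+14+27+25+18 = 148, so the proportions are 0.12838, 0.13514, 0.16892, 0.09459, 0.18243, 0.16892, 0.12162 (working shown to 5 dp, full precision carried).
The largest proportion is 0.18243, i.e. d = 0.182 to 3 decimal places.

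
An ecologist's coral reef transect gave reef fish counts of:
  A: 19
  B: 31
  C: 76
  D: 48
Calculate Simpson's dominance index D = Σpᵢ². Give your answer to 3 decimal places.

Total N = 19+31+76+48 = 174, so the proportions are 0.1092, 0.17816, 0.43678, 0.27586 (working shown to 5 dp, full precision carried).
D = 0.1092² + 0.17816² + 0.43678² + 0.27586² = 0.01192 + 0.03174 + 0.19078 + 0.07610 = 0.31054.
To 3 decimal places, D = 0.311.

0.311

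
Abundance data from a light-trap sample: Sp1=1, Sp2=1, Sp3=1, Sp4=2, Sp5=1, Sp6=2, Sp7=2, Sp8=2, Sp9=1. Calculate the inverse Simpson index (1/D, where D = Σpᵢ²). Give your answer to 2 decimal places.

Total N = 1+1+1+2+1+2+2+2+1 = 13, so the proportions are 0.076923, 0.076923, 0.076923, 0.153846, 0.076923, 0.153846, 0.153846, 0.153846, 0.076923 (working shown to 6 dp, full precision carried).
D = 0.076923² + 0.076923² + 0.076923² + 0.153846² + 0.076923² + 0.153846² + 0.153846² + 0.153846² + 0.076923² = 0.005917 + 0.005917 + 0.005917 + 0.023669 + 0.005917 + 0.023669 + 0.023669 + 0.023669 + 0.005917 = 0.124260.
So 1/D = 8.0476, i.e. 8.05 to 2 decimal places.

8.05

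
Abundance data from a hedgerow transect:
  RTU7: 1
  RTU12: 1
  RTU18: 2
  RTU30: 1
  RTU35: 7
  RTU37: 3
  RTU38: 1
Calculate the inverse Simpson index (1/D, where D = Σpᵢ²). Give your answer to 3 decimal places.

Total N = 1+1+2+1+7+3+1 = 16, so the proportions are 0.0625, 0.0625, 0.125, 0.0625, 0.4375, 0.1875, 0.0625 (working shown to 7 dp, full precision carried).
D = 0.0625² + 0.0625² + 0.125² + 0.0625² + 0.4375² + 0.1875² + 0.0625² = 0.0039062 + 0.0039062 + 0.0156250 + 0.0039062 + 0.1914062 + 0.0351562 + 0.0039062 = 0.2578125.
So 1/D = 3.87879, i.e. 3.879 to 3 decimal places.

3.879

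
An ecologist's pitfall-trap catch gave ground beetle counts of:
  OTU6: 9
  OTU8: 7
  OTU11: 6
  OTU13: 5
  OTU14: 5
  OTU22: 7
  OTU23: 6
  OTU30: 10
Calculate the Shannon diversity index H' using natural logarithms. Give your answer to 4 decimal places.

2.0503

Total N = 9+7+6+5+5+7+6+10 = 55, so the proportions are 0.163636, 0.127273, 0.109091, 0.090909, 0.090909, 0.127273, 0.109091, 0.181818 (working shown to 6 dp, full precision carried).
Each pᵢ ln pᵢ term: 0.163636×(-1.810109)=-0.296200, 0.127273×(-2.061423)=-0.262363, 0.109091×(-2.215574)=-0.241699, 0.090909×(-2.397895)=-0.217990, 0.090909×(-2.397895)=-0.217990, 0.127273×(-2.061423)=-0.262363, 0.109091×(-2.215574)=-0.241699, 0.181818×(-1.704748)=-0.309954.
Sum = -2.050259, so H' = 2.0503.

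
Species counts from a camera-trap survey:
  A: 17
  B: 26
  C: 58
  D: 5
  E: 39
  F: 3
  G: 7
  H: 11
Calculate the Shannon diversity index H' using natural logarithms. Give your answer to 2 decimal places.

1.72

Total N = 17+26+58+5+39+3+7+11 = 166, so the proportions are 0.1024, 0.1566, 0.3494, 0.0301, 0.2349, 0.0181, 0.0422, 0.0663 (working shown to 4 dp, full precision carried).
Each pᵢ ln pᵢ term: 0.1024×(-2.2788)=-0.2334, 0.1566×(-1.8539)=-0.2904, 0.3494×(-1.0515)=-0.3674, 0.0301×(-3.5025)=-0.1055, 0.2349×(-1.4484)=-0.3403, 0.0181×(-4.0134)=-0.0725, 0.0422×(-3.1661)=-0.1335, 0.0663×(-2.7141)=-0.1798.
Sum = -1.7228, so H' = 1.72.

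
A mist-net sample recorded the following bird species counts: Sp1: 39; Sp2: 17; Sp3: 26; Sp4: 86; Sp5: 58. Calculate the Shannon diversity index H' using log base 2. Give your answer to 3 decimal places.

2.111

Total N = 39+17+26+86+58 = 226, so the proportions are 0.17257, 0.07522, 0.11504, 0.38053, 0.25664 (working shown to 5 dp, full precision carried).
Each pᵢ log₂ pᵢ term: 0.17257×(-2.53478)=-0.43742, 0.07522×(-3.73272)=-0.28078, 0.11504×(-3.11974)=-0.35891, 0.38053×(-1.39391)=-0.53043, 0.25664×(-1.96220)=-0.50357.
Sum = -2.11111, so H' = 2.111.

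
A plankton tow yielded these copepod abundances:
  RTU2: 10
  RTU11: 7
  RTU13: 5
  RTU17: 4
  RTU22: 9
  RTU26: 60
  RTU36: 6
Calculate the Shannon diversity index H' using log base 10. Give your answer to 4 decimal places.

0.6007

Total N = 10+7+5+4+9+60+6 = 101, so the proportions are 0.09901, 0.069307, 0.049505, 0.039604, 0.089109, 0.594059, 0.059406 (working shown to 6 dp, full precision carried).
Each pᵢ log₁₀ pᵢ term: 0.09901×(-1.004321)=-0.099438, 0.069307×(-1.159223)=-0.080342, 0.049505×(-1.305351)=-0.064621, 0.039604×(-1.402261)=-0.055535, 0.089109×(-1.050079)=-0.093571, 0.594059×(-0.226170)=-0.134358, 0.059406×(-1.226170)=-0.072842.
Sum = -0.600708, so H' = 0.6007.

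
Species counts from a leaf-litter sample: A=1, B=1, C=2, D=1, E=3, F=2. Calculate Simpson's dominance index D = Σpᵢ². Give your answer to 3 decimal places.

Total N = 1+1+2+1+3+2 = 10, so the proportions are 0.1, 0.1, 0.2, 0.1, 0.3, 0.2 (working shown to 5 dp, full precision carried).
D = 0.1² + 0.1² + 0.2² + 0.1² + 0.3² + 0.2² = 0.01000 + 0.01000 + 0.04000 + 0.01000 + 0.09000 + 0.04000 = 0.20000.
To 3 decimal places, D = 0.200.

0.200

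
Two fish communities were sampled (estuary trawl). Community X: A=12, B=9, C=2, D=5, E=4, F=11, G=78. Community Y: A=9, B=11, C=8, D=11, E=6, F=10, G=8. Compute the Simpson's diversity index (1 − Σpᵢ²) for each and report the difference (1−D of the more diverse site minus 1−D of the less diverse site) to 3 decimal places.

Community X: N=121, proportions 0.099174, 0.07438, 0.016529, 0.041322, 0.033058, 0.090909, 0.644628, giving 1−D = 0.557749 (working shown to 6 dp, full precision carried).
Community Y: N=63, proportions 0.142857, 0.174603, 0.126984, 0.174603, 0.095238, 0.15873, 0.126984, giving 1−D = 0.852104.
Difference = |0.557749 − 0.852104| = 0.294355, i.e. 0.294 to 3 decimal places.

0.294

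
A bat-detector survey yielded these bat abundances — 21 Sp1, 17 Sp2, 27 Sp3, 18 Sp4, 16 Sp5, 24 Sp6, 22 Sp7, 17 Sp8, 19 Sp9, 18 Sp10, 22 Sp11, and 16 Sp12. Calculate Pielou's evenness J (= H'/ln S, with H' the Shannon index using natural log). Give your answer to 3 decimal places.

Total N = 21+17+27+18+16+24+22+17+19+18+22+16 = 237, so the proportions are 0.08861, 0.07173, 0.11392, 0.07595, 0.06751, 0.10127, 0.09283, 0.07173, 0.08017, 0.07595, 0.09283, 0.06751 (working shown to 5 dp, full precision carried).
H' = −Σ pᵢ ln pᵢ = −((-0.21474) + (-0.18900) + (-0.24747) + (-0.19577) + (-0.18197) + (-0.23190) + (-0.22065) + (-0.18900) + (-0.20232) + (-0.19577) + (-0.22065) + (-0.18197)) = 2.47122.
With S = 12 species, ln S = 2.48491, so J = 2.47122/2.48491 = 0.99449, i.e. 0.994 to 3 decimal places.

0.994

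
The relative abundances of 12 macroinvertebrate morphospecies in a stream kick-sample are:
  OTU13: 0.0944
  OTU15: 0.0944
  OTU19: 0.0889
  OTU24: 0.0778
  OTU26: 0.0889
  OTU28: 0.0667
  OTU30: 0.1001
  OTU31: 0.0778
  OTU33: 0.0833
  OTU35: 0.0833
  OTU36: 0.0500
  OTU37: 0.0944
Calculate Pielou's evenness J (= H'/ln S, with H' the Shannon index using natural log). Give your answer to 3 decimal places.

H' = −Σ pᵢ ln pᵢ = −((-0.22280) + (-0.22280) + (-0.21516) + (-0.19867) + (-0.21516) + (-0.18059) + (-0.23039) + (-0.19867) + (-0.20703) + (-0.20703) + (-0.14979) + (-0.22280)) = 2.47090 (working shown to 5 dp, full precision carried).
With S = 12 species, ln S = 2.48491, so J = 2.47090/2.48491 = 0.99436, i.e. 0.994 to 3 decimal places.

0.994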